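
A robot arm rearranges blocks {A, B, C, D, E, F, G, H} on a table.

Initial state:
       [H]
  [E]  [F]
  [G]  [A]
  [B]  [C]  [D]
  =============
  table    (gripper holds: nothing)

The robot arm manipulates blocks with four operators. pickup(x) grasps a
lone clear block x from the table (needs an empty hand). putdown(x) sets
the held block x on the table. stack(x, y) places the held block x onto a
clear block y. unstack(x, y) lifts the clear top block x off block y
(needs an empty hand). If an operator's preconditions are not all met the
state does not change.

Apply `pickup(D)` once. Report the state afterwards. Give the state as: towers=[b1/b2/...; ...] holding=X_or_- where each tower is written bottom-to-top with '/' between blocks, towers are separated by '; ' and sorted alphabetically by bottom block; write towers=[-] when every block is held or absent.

towers=[B/G/E; C/A/F/H] holding=D

before: towers=[B/G/E; C/A/F/H; D] holding=-
pre[pickup(D)]: clear(D) ✓, ontable(D) ✓, handempty ✓
all met → apply pickup(D)
after:  towers=[B/G/E; C/A/F/H] holding=D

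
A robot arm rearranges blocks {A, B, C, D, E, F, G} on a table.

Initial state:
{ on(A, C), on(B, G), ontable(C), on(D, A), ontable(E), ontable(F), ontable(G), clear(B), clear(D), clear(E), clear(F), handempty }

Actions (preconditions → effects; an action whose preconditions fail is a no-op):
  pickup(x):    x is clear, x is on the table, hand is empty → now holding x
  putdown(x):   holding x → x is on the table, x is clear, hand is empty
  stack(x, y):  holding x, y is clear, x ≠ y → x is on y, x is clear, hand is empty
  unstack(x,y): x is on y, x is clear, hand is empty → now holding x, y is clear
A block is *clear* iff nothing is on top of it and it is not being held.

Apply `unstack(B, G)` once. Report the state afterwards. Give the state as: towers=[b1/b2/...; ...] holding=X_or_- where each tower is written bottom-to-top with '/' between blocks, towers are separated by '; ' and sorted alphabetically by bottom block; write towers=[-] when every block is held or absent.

towers=[C/A/D; E; F; G] holding=B

before: towers=[C/A/D; E; F; G/B] holding=-
pre[unstack(B, G)]: on(B,G) yes, clear(B) yes, handempty yes
all met → apply unstack(B, G)
after:  towers=[C/A/D; E; F; G] holding=B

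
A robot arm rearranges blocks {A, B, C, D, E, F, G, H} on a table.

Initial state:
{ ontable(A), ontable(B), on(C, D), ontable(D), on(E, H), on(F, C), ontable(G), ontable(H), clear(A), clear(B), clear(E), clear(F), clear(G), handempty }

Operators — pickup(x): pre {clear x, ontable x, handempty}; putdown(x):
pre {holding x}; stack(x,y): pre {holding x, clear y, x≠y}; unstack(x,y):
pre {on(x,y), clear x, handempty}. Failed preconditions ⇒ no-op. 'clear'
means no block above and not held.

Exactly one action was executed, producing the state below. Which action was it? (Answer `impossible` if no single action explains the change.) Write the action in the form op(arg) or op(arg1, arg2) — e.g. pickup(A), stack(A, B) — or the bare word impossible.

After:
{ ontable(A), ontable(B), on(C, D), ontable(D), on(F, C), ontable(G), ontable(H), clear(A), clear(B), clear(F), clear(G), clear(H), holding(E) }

unstack(E, H)

target: towers=[A; B; D/C/F; G; H] holding=E
         pickup(G) → towers=[A; B; D/C/F; H/E] holding=G
         pickup(A) → towers=[B; D/C/F; G; H/E] holding=A
     unstack(E, H) → towers=[A; B; D/C/F; G; H] holding=E  ← match
         pickup(B) → towers=[A; D/C/F; G; H/E] holding=B
     unstack(F, C) → towers=[A; B; D/C; G; H/E] holding=F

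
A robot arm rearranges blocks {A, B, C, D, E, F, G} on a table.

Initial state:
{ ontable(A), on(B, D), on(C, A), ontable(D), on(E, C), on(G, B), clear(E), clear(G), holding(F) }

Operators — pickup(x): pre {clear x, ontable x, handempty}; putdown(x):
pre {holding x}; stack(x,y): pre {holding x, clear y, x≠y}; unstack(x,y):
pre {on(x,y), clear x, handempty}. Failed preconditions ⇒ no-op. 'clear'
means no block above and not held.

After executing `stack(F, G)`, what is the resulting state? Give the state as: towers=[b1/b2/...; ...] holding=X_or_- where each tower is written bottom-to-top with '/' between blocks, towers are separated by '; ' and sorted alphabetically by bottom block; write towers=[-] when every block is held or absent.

before: towers=[A/C/E; D/B/G] holding=F
pre[stack(F, G)]: holding(F) ok, clear(G) ok, F≠G ok
all met → apply stack(F, G)
after:  towers=[A/C/E; D/B/G/F] holding=-

towers=[A/C/E; D/B/G/F] holding=-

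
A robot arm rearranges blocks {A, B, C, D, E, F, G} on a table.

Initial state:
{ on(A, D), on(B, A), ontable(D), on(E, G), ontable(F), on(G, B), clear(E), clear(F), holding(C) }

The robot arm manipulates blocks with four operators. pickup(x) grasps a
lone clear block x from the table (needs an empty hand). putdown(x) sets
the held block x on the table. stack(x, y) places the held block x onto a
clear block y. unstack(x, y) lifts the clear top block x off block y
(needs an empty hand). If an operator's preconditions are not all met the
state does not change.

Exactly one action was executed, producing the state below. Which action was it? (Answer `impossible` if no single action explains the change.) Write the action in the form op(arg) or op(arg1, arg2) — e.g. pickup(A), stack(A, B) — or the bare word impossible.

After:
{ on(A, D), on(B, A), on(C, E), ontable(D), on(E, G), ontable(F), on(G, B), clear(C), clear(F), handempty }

stack(C, E)

target: towers=[D/A/B/G/E/C; F] holding=-
        putdown(C) → towers=[C; D/A/B/G/E; F] holding=-
       stack(C, F) → towers=[D/A/B/G/E; F/C] holding=-
       stack(C, E) → towers=[D/A/B/G/E/C; F] holding=-  ← match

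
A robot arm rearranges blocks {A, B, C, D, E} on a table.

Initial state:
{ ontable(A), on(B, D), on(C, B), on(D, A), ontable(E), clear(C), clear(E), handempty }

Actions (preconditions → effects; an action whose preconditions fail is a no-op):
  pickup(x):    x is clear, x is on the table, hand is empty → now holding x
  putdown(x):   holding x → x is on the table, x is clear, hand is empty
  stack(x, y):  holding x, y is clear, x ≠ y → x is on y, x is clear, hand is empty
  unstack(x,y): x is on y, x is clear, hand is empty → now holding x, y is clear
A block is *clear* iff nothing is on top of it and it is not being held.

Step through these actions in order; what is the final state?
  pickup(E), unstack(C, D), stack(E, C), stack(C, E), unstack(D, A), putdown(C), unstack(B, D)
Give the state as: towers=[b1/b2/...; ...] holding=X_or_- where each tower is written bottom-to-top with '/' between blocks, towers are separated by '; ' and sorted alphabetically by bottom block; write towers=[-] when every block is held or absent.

step 1 (pickup(E)): towers=[A/D/B/C] holding=E
step 2 (unstack(C, D)) [no-op]: towers=[A/D/B/C] holding=E
step 3 (stack(E, C)): towers=[A/D/B/C/E] holding=-
step 4 (stack(C, E)) [no-op]: towers=[A/D/B/C/E] holding=-
step 5 (unstack(D, A)) [no-op]: towers=[A/D/B/C/E] holding=-
step 6 (putdown(C)) [no-op]: towers=[A/D/B/C/E] holding=-
step 7 (unstack(B, D)) [no-op]: towers=[A/D/B/C/E] holding=-

towers=[A/D/B/C/E] holding=-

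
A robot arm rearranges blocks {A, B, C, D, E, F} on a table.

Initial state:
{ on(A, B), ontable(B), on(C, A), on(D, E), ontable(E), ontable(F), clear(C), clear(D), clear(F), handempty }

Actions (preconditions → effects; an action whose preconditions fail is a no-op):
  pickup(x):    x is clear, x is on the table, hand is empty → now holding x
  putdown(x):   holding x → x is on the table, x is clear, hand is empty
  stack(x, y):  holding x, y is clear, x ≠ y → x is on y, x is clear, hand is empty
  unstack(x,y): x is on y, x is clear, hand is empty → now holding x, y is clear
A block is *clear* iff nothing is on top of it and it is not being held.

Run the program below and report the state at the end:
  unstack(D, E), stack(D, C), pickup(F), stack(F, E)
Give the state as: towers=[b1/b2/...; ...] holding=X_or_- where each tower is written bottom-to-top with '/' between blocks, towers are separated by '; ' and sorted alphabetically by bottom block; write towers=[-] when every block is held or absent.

step 1 (unstack(D, E)): towers=[B/A/C; E; F] holding=D
step 2 (stack(D, C)): towers=[B/A/C/D; E; F] holding=-
step 3 (pickup(F)): towers=[B/A/C/D; E] holding=F
step 4 (stack(F, E)): towers=[B/A/C/D; E/F] holding=-

towers=[B/A/C/D; E/F] holding=-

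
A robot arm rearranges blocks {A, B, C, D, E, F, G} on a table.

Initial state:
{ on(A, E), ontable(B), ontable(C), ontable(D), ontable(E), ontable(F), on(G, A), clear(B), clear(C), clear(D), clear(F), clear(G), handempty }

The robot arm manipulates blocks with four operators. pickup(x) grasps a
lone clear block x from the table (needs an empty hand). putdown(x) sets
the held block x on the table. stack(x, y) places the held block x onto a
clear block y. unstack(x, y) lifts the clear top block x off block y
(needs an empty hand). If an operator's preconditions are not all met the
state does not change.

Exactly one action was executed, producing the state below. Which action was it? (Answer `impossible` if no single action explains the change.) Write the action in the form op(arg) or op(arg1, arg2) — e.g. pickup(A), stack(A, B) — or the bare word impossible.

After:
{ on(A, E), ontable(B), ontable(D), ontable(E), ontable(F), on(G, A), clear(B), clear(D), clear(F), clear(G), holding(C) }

pickup(C)

target: towers=[B; D; E/A/G; F] holding=C
         pickup(B) → towers=[C; D; E/A/G; F] holding=B
         pickup(F) → towers=[B; C; D; E/A/G] holding=F
     unstack(G, A) → towers=[B; C; D; E/A; F] holding=G
         pickup(D) → towers=[B; C; E/A/G; F] holding=D
         pickup(C) → towers=[B; D; E/A/G; F] holding=C  ← match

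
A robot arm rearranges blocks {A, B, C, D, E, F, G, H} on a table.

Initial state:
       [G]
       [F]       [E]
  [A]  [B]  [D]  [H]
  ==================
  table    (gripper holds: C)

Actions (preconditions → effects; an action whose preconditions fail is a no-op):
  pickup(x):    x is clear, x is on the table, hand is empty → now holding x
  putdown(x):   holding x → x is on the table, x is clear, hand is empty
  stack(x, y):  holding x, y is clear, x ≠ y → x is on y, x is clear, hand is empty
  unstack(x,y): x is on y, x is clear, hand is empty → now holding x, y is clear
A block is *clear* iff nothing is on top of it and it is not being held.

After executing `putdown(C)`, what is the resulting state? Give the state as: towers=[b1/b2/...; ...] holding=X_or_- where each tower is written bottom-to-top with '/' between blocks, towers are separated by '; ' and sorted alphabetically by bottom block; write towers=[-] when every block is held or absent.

before: towers=[A; B/F/G; D; H/E] holding=C
pre[putdown(C)]: holding(C) ok
all met → apply putdown(C)
after:  towers=[A; B/F/G; C; D; H/E] holding=-

towers=[A; B/F/G; C; D; H/E] holding=-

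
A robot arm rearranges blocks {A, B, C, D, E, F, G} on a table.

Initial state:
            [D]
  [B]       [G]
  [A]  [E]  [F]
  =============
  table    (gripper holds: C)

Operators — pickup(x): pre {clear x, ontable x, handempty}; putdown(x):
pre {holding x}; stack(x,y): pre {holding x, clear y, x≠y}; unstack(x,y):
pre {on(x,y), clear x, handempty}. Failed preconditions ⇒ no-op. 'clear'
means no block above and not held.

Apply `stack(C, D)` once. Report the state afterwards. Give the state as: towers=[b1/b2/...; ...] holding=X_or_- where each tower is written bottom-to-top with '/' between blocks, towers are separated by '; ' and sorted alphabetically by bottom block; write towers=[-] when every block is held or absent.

before: towers=[A/B; E; F/G/D] holding=C
pre[stack(C, D)]: holding(C) ok, clear(D) ok, C≠D ok
all met → apply stack(C, D)
after:  towers=[A/B; E; F/G/D/C] holding=-

towers=[A/B; E; F/G/D/C] holding=-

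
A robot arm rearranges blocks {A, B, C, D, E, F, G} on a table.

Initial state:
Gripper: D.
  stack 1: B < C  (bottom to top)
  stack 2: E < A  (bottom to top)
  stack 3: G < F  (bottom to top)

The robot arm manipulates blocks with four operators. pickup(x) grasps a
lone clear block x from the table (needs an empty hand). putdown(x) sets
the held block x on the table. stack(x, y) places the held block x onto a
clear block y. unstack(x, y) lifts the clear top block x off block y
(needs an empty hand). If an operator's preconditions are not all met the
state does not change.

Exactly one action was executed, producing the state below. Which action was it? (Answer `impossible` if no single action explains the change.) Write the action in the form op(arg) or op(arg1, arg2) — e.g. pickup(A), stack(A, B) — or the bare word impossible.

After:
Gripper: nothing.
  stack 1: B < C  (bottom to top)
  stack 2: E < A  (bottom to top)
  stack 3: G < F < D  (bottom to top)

stack(D, F)

target: towers=[B/C; E/A; G/F/D] holding=-
        putdown(D) → towers=[B/C; D; E/A; G/F] holding=-
       stack(D, F) → towers=[B/C; E/A; G/F/D] holding=-  ← match
       stack(D, A) → towers=[B/C; E/A/D; G/F] holding=-
       stack(D, C) → towers=[B/C/D; E/A; G/F] holding=-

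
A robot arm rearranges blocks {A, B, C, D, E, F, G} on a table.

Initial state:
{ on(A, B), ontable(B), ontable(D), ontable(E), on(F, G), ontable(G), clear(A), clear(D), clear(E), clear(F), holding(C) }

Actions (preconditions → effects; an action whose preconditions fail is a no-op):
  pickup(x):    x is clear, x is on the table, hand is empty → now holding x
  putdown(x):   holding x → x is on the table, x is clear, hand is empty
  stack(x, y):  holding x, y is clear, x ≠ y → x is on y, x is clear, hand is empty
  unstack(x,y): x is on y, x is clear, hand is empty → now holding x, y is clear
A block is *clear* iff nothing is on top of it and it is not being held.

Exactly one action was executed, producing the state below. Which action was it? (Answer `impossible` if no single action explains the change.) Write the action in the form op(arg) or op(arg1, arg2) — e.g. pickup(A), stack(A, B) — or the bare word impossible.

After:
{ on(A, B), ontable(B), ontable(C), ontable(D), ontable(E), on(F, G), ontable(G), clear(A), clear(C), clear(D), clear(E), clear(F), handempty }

target: towers=[B/A; C; D; E; G/F] holding=-
        putdown(C) → towers=[B/A; C; D; E; G/F] holding=-  ← match
       stack(C, F) → towers=[B/A; D; E; G/F/C] holding=-
       stack(C, D) → towers=[B/A; D/C; E; G/F] holding=-
       stack(C, A) → towers=[B/A/C; D; E; G/F] holding=-
       stack(C, E) → towers=[B/A; D; E/C; G/F] holding=-

putdown(C)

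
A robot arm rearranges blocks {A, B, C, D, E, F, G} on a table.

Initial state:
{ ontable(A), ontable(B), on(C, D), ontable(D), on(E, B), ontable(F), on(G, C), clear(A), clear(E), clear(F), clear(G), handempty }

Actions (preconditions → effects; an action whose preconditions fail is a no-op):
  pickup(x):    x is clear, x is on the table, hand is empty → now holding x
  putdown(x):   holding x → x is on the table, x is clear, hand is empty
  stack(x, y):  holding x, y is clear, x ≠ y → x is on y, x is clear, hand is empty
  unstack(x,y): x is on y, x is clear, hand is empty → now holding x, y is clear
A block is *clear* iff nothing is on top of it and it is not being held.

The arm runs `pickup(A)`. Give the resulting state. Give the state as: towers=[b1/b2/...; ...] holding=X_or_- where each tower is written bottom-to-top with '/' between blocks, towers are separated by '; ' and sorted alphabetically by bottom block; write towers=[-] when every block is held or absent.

towers=[B/E; D/C/G; F] holding=A

before: towers=[A; B/E; D/C/G; F] holding=-
pre[pickup(A)]: clear(A) yes, ontable(A) yes, handempty yes
all met → apply pickup(A)
after:  towers=[B/E; D/C/G; F] holding=A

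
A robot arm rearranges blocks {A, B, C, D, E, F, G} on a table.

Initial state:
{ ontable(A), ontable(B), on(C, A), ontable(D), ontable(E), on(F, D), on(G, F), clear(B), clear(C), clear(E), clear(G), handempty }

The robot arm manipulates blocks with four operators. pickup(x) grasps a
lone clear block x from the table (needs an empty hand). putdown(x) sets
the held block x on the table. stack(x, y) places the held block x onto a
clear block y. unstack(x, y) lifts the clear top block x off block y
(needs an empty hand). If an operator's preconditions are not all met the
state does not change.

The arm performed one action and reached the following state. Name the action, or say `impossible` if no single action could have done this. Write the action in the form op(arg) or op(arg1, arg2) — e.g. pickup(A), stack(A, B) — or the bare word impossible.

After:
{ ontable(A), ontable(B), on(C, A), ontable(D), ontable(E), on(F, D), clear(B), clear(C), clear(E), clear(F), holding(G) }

unstack(G, F)

target: towers=[A/C; B; D/F; E] holding=G
         pickup(B) → towers=[A/C; D/F/G; E] holding=B
     unstack(G, F) → towers=[A/C; B; D/F; E] holding=G  ← match
         pickup(E) → towers=[A/C; B; D/F/G] holding=E
     unstack(C, A) → towers=[A; B; D/F/G; E] holding=C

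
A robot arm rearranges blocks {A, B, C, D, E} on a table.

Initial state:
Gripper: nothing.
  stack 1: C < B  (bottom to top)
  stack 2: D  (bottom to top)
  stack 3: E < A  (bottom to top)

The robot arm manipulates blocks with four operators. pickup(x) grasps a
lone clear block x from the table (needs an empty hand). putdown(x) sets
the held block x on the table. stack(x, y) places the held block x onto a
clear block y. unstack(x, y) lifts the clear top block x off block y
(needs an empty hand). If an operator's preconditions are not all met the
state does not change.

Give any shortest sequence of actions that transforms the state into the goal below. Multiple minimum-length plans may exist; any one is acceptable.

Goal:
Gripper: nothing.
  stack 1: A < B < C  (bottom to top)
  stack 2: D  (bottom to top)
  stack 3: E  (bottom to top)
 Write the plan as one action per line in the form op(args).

unstack(A, E)
putdown(A)
unstack(B, C)
stack(B, A)
pickup(C)
stack(C, B)

step 1 (unstack(A, E)): towers=[C/B; D; E] holding=A
step 2 (putdown(A)): towers=[A; C/B; D; E] holding=-
step 3 (unstack(B, C)): towers=[A; C; D; E] holding=B
step 4 (stack(B, A)): towers=[A/B; C; D; E] holding=-
step 5 (pickup(C)): towers=[A/B; D; E] holding=C
step 6 (stack(C, B)): towers=[A/B/C; D; E] holding=-
goal check: towers=[A/B/C; D; E] holding=- — reached (length 6, optimal by BFS)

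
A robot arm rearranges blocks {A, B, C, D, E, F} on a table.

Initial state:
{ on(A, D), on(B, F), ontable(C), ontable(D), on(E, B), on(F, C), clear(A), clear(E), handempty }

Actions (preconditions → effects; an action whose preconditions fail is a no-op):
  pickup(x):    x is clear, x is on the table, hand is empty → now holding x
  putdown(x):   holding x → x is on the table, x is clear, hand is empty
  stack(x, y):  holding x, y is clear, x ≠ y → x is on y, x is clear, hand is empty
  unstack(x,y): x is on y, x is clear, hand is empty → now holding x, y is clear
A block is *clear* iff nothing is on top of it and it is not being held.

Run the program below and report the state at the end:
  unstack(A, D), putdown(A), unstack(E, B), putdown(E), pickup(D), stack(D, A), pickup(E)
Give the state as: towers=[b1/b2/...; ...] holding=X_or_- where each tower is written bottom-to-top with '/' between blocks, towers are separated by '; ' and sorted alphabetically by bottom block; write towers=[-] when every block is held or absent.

step 1 (unstack(A, D)): towers=[C/F/B/E; D] holding=A
step 2 (putdown(A)): towers=[A; C/F/B/E; D] holding=-
step 3 (unstack(E, B)): towers=[A; C/F/B; D] holding=E
step 4 (putdown(E)): towers=[A; C/F/B; D; E] holding=-
step 5 (pickup(D)): towers=[A; C/F/B; E] holding=D
step 6 (stack(D, A)): towers=[A/D; C/F/B; E] holding=-
step 7 (pickup(E)): towers=[A/D; C/F/B] holding=E

towers=[A/D; C/F/B] holding=E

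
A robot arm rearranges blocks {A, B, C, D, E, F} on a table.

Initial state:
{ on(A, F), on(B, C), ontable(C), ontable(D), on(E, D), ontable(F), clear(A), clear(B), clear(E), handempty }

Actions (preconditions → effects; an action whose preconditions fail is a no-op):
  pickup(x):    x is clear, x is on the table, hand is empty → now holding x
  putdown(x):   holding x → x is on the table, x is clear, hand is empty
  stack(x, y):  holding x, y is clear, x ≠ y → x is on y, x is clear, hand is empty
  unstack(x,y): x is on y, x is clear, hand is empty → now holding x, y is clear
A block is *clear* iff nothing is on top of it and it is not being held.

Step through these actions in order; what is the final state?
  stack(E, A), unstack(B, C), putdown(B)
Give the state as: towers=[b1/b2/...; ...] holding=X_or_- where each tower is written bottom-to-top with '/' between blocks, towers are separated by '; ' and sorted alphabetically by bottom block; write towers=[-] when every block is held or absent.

step 1 (stack(E, A)) [no-op]: towers=[C/B; D/E; F/A] holding=-
step 2 (unstack(B, C)): towers=[C; D/E; F/A] holding=B
step 3 (putdown(B)): towers=[B; C; D/E; F/A] holding=-

towers=[B; C; D/E; F/A] holding=-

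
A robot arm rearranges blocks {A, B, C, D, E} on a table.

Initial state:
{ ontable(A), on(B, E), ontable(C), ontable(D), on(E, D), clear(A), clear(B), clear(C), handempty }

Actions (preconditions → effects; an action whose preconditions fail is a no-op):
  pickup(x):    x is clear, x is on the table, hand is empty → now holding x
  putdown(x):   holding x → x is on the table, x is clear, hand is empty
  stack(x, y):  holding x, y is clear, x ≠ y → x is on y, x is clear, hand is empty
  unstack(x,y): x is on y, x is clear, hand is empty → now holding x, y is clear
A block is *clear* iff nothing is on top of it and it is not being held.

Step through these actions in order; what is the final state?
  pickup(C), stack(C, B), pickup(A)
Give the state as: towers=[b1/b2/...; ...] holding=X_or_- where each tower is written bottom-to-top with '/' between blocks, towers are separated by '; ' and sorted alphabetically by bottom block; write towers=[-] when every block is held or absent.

step 1 (pickup(C)): towers=[A; D/E/B] holding=C
step 2 (stack(C, B)): towers=[A; D/E/B/C] holding=-
step 3 (pickup(A)): towers=[D/E/B/C] holding=A

towers=[D/E/B/C] holding=A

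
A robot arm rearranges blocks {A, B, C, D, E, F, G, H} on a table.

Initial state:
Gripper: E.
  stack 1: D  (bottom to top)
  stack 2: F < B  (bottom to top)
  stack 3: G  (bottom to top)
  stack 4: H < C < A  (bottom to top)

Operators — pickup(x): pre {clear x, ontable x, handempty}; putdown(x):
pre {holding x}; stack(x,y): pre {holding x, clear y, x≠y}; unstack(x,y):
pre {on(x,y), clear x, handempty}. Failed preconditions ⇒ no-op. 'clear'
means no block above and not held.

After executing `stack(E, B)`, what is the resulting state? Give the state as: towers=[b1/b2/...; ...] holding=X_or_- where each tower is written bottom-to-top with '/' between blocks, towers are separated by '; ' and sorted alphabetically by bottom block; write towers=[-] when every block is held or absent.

before: towers=[D; F/B; G; H/C/A] holding=E
pre[stack(E, B)]: holding(E) ✓, clear(B) ✓, E≠B ✓
all met → apply stack(E, B)
after:  towers=[D; F/B/E; G; H/C/A] holding=-

towers=[D; F/B/E; G; H/C/A] holding=-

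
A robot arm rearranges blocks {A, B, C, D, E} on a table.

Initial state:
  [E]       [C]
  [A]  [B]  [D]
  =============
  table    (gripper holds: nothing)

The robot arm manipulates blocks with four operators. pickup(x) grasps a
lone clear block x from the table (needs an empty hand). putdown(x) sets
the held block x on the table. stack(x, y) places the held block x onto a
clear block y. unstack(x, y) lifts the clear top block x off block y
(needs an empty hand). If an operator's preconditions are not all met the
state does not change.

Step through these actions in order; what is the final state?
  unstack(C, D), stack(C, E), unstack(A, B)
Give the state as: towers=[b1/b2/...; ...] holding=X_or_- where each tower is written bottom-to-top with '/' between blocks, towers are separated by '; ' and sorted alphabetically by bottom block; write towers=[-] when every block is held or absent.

step 1 (unstack(C, D)): towers=[A/E; B; D] holding=C
step 2 (stack(C, E)): towers=[A/E/C; B; D] holding=-
step 3 (unstack(A, B)) [no-op]: towers=[A/E/C; B; D] holding=-

towers=[A/E/C; B; D] holding=-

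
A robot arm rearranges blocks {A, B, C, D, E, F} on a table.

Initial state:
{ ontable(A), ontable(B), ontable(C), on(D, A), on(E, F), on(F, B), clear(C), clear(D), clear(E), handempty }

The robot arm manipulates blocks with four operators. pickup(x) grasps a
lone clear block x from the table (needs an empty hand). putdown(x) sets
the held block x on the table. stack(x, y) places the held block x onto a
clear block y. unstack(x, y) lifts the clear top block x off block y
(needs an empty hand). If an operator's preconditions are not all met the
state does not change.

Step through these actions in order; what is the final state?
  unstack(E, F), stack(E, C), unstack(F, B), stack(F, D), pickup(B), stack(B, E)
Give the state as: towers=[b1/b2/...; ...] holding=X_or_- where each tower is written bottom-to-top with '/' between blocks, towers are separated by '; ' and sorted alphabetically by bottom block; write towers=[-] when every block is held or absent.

step 1 (unstack(E, F)): towers=[A/D; B/F; C] holding=E
step 2 (stack(E, C)): towers=[A/D; B/F; C/E] holding=-
step 3 (unstack(F, B)): towers=[A/D; B; C/E] holding=F
step 4 (stack(F, D)): towers=[A/D/F; B; C/E] holding=-
step 5 (pickup(B)): towers=[A/D/F; C/E] holding=B
step 6 (stack(B, E)): towers=[A/D/F; C/E/B] holding=-

towers=[A/D/F; C/E/B] holding=-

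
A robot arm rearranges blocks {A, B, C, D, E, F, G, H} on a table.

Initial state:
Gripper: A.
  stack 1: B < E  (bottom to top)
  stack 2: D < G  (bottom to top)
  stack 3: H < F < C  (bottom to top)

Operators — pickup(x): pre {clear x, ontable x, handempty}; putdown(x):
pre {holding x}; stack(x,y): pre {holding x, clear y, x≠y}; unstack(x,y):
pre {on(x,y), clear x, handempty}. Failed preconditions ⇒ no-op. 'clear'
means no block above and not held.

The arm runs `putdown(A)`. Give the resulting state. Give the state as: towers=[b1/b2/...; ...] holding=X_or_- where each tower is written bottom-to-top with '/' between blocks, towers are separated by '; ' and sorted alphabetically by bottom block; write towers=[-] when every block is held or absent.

towers=[A; B/E; D/G; H/F/C] holding=-

before: towers=[B/E; D/G; H/F/C] holding=A
pre[putdown(A)]: holding(A) ✓
all met → apply putdown(A)
after:  towers=[A; B/E; D/G; H/F/C] holding=-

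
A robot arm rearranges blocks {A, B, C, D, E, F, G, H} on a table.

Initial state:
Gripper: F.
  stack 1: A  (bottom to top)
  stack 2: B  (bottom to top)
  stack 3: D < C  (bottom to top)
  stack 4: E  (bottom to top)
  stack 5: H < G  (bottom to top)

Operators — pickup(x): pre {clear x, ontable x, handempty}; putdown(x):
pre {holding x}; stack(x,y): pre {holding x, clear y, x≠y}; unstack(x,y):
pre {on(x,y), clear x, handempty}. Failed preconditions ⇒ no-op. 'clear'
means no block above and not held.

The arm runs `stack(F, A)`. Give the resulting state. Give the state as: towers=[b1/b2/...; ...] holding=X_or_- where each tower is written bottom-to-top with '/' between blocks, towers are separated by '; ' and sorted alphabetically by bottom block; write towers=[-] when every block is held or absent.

before: towers=[A; B; D/C; E; H/G] holding=F
pre[stack(F, A)]: holding(F) ✓, clear(A) ✓, F≠A ✓
all met → apply stack(F, A)
after:  towers=[A/F; B; D/C; E; H/G] holding=-

towers=[A/F; B; D/C; E; H/G] holding=-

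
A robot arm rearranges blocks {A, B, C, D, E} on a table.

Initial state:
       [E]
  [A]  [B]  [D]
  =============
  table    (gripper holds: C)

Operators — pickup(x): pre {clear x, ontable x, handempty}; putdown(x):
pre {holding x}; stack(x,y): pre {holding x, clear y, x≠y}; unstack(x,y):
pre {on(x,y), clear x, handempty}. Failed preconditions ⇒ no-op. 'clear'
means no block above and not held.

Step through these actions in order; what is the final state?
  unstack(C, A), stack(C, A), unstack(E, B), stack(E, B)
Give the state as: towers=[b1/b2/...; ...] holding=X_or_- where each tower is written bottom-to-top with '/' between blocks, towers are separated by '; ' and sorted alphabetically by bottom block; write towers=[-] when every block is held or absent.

step 1 (unstack(C, A)) [no-op]: towers=[A; B/E; D] holding=C
step 2 (stack(C, A)): towers=[A/C; B/E; D] holding=-
step 3 (unstack(E, B)): towers=[A/C; B; D] holding=E
step 4 (stack(E, B)): towers=[A/C; B/E; D] holding=-

towers=[A/C; B/E; D] holding=-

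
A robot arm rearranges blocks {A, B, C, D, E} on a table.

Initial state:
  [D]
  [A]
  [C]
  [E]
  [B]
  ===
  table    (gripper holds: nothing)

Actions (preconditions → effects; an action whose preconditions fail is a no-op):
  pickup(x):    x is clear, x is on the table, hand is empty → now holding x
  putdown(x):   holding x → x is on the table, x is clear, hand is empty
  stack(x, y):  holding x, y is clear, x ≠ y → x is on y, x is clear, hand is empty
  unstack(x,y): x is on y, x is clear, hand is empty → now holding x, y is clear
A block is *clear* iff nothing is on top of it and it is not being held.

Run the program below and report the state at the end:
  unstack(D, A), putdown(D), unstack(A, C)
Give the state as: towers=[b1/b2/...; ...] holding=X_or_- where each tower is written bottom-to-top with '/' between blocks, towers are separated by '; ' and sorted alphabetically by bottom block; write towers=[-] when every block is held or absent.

towers=[B/E/C; D] holding=A

step 1 (unstack(D, A)): towers=[B/E/C/A] holding=D
step 2 (putdown(D)): towers=[B/E/C/A; D] holding=-
step 3 (unstack(A, C)): towers=[B/E/C; D] holding=A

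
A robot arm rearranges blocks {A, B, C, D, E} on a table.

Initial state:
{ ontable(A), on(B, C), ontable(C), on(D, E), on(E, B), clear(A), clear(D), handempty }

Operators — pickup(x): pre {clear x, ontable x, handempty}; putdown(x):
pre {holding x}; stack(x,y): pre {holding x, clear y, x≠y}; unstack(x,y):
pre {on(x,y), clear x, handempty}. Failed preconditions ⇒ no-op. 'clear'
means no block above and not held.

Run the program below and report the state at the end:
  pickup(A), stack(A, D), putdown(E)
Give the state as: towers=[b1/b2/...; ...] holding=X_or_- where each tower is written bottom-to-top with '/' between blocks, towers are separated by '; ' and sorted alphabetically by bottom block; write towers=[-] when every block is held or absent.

step 1 (pickup(A)): towers=[C/B/E/D] holding=A
step 2 (stack(A, D)): towers=[C/B/E/D/A] holding=-
step 3 (putdown(E)) [no-op]: towers=[C/B/E/D/A] holding=-

towers=[C/B/E/D/A] holding=-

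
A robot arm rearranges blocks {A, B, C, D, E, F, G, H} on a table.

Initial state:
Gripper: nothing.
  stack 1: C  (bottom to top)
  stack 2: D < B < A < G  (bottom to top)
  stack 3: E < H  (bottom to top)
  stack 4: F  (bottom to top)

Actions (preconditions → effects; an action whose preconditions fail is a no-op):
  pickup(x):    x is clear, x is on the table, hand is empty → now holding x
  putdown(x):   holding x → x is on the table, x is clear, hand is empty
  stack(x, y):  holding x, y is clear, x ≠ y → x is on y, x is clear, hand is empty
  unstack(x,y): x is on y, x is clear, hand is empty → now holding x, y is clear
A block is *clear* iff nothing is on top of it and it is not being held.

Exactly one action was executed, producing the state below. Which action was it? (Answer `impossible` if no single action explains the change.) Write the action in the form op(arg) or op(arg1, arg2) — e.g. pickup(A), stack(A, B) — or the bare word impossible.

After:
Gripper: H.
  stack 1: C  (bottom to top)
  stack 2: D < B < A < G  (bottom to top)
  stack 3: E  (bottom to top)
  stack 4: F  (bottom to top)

unstack(H, E)

target: towers=[C; D/B/A/G; E; F] holding=H
     unstack(G, A) → towers=[C; D/B/A; E/H; F] holding=G
     unstack(H, E) → towers=[C; D/B/A/G; E; F] holding=H  ← match
         pickup(F) → towers=[C; D/B/A/G; E/H] holding=F
         pickup(C) → towers=[D/B/A/G; E/H; F] holding=C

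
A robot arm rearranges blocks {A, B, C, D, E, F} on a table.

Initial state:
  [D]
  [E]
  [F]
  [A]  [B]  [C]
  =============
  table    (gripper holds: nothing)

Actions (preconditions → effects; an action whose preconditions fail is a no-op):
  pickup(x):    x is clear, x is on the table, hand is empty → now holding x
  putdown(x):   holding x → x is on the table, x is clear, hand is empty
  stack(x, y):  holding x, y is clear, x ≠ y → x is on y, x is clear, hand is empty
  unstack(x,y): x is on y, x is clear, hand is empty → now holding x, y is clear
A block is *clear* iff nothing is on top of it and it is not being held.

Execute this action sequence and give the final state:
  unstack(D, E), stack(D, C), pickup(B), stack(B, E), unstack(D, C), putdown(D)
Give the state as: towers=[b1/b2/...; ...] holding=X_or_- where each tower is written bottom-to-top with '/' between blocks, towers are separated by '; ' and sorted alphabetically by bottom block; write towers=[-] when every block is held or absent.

towers=[A/F/E/B; C; D] holding=-

step 1 (unstack(D, E)): towers=[A/F/E; B; C] holding=D
step 2 (stack(D, C)): towers=[A/F/E; B; C/D] holding=-
step 3 (pickup(B)): towers=[A/F/E; C/D] holding=B
step 4 (stack(B, E)): towers=[A/F/E/B; C/D] holding=-
step 5 (unstack(D, C)): towers=[A/F/E/B; C] holding=D
step 6 (putdown(D)): towers=[A/F/E/B; C; D] holding=-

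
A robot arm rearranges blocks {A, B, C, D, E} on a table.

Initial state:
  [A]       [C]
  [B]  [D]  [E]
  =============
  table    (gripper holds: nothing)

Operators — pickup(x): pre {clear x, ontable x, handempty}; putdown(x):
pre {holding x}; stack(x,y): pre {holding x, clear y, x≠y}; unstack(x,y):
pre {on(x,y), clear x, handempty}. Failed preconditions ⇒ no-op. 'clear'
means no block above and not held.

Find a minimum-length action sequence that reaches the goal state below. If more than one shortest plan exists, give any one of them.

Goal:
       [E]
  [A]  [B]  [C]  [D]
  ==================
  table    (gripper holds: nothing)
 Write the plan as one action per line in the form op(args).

unstack(A, B)
putdown(A)
unstack(C, E)
putdown(C)
pickup(E)
stack(E, B)

step 1 (unstack(A, B)): towers=[B; D; E/C] holding=A
step 2 (putdown(A)): towers=[A; B; D; E/C] holding=-
step 3 (unstack(C, E)): towers=[A; B; D; E] holding=C
step 4 (putdown(C)): towers=[A; B; C; D; E] holding=-
step 5 (pickup(E)): towers=[A; B; C; D] holding=E
step 6 (stack(E, B)): towers=[A; B/E; C; D] holding=-
goal check: towers=[A; B/E; C; D] holding=- — reached (length 6, optimal by BFS)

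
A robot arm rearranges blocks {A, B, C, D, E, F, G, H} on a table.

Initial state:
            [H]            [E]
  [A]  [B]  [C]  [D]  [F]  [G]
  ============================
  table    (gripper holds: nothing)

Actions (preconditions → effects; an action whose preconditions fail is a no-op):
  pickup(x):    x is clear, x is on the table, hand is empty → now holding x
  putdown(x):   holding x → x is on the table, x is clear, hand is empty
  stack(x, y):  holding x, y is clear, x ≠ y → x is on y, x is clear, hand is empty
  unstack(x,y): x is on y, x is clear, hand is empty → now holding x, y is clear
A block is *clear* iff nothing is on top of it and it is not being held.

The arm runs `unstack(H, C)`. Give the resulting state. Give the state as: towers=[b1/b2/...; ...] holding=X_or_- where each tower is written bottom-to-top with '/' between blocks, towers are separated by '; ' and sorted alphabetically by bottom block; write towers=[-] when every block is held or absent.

towers=[A; B; C; D; F; G/E] holding=H

before: towers=[A; B; C/H; D; F; G/E] holding=-
pre[unstack(H, C)]: on(H,C) ✓, clear(H) ✓, handempty ✓
all met → apply unstack(H, C)
after:  towers=[A; B; C; D; F; G/E] holding=H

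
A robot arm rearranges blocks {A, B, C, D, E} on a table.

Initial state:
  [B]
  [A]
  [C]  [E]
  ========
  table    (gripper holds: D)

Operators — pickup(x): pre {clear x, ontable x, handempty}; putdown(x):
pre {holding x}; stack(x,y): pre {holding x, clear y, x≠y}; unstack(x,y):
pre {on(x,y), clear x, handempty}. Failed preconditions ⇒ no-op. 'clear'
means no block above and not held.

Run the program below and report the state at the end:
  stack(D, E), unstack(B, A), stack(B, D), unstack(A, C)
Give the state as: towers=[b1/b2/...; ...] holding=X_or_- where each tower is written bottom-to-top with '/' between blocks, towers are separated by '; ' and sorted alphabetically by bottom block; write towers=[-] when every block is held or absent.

step 1 (stack(D, E)): towers=[C/A/B; E/D] holding=-
step 2 (unstack(B, A)): towers=[C/A; E/D] holding=B
step 3 (stack(B, D)): towers=[C/A; E/D/B] holding=-
step 4 (unstack(A, C)): towers=[C; E/D/B] holding=A

towers=[C; E/D/B] holding=A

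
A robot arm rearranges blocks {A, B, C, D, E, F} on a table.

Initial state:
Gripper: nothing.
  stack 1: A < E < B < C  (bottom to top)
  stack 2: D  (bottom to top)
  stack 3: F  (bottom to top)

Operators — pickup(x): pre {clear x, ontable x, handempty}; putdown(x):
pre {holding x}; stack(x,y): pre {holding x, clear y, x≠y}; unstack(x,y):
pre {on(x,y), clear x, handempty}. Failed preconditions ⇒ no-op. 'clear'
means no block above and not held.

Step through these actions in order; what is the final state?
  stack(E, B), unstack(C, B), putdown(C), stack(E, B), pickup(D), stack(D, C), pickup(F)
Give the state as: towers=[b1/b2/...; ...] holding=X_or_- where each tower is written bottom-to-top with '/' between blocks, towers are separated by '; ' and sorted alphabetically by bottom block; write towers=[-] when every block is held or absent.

towers=[A/E/B; C/D] holding=F

step 1 (stack(E, B)) [no-op]: towers=[A/E/B/C; D; F] holding=-
step 2 (unstack(C, B)): towers=[A/E/B; D; F] holding=C
step 3 (putdown(C)): towers=[A/E/B; C; D; F] holding=-
step 4 (stack(E, B)) [no-op]: towers=[A/E/B; C; D; F] holding=-
step 5 (pickup(D)): towers=[A/E/B; C; F] holding=D
step 6 (stack(D, C)): towers=[A/E/B; C/D; F] holding=-
step 7 (pickup(F)): towers=[A/E/B; C/D] holding=F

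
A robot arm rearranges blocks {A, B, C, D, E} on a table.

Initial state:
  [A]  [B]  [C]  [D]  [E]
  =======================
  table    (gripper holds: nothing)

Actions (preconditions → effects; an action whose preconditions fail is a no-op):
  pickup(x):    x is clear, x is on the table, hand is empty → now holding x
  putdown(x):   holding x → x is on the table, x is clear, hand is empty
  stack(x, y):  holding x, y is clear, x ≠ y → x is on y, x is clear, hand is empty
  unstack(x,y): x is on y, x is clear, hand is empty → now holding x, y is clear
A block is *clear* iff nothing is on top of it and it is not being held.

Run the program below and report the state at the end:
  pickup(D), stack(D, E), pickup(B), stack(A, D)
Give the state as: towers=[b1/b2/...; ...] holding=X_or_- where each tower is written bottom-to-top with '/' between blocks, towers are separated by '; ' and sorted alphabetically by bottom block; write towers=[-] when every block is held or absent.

step 1 (pickup(D)): towers=[A; B; C; E] holding=D
step 2 (stack(D, E)): towers=[A; B; C; E/D] holding=-
step 3 (pickup(B)): towers=[A; C; E/D] holding=B
step 4 (stack(A, D)) [no-op]: towers=[A; C; E/D] holding=B

towers=[A; C; E/D] holding=B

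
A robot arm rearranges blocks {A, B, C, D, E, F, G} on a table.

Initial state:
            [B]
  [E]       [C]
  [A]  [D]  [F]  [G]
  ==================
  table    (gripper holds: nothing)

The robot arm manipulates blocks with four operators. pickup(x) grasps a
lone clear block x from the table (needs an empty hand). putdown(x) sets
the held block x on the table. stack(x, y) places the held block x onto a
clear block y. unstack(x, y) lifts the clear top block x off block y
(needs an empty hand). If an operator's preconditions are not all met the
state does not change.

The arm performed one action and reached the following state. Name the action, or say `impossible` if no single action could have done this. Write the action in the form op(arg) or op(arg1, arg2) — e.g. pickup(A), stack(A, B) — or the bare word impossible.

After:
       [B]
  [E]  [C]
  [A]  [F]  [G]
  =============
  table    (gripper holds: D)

pickup(D)

target: towers=[A/E; F/C/B; G] holding=D
     unstack(B, C) → towers=[A/E; D; F/C; G] holding=B
         pickup(G) → towers=[A/E; D; F/C/B] holding=G
         pickup(D) → towers=[A/E; F/C/B; G] holding=D  ← match
     unstack(E, A) → towers=[A; D; F/C/B; G] holding=E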